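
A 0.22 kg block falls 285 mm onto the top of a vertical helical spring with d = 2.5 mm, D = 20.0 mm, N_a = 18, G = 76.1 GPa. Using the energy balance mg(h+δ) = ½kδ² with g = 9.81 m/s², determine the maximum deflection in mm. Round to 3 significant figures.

k = Gd⁴/(8D³N_a) = (76.1×10³)(2.5⁴)/(8·20.0³·18) = 2.5804 N/mm
W = mg = 0.22 × 9.81 = 2.1582 N
½kδ² − Wδ − Wh = 0 → δ = (W + √(W² + 2kWh))/k
δ = (2.1582 + √(4.6578 + 3174.38))/2.5804 = (2.1582 + 56.383)/2.5804 = 22.687 mm

22.7 mm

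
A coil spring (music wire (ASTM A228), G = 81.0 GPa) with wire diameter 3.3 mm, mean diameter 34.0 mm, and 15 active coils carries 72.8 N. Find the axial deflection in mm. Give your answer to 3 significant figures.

k = Gd⁴/(8D³N_a) = (81.0×10³)(3.3⁴)/(8·34.0³·15) = 2.0367 N/mm
δ = F/k = 72.8 / 2.0367 = 35.744 mm

35.7 mm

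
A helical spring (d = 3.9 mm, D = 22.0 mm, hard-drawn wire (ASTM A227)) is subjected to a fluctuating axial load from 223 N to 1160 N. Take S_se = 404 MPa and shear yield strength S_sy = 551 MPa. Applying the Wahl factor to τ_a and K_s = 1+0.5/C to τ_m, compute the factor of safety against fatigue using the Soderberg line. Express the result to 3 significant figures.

C = D/d = 22.0/3.9 = 5.6410; K_W = (4C−1)/(4C−4)+0.615/C = 1.2706; K_s = 1+0.5/C = 1.0886
F_a = (F_max−F_min)/2 = 468.5 N; F_m = (F_max+F_min)/2 = 691.5 N
τ_a = K_W·8F_aD/(πd³) = 1.2706 × 442.46 = 562.21 MPa
τ_m = K_s·8F_mD/(πd³) = 1.0886 × 653.07 = 710.96 MPa
Soderberg: 1/n_f = τ_a/S_se + τ_m/S_sy = 562.21/404 + 710.96/551 = 1.39160 + 1.29031 = 2.6819
n_f = 1/2.6819 = 0.3729

0.373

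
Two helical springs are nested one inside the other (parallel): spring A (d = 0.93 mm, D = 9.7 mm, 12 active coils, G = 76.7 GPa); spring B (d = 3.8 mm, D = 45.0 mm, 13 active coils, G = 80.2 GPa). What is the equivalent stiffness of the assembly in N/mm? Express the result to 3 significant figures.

k_A = Gd⁴/(8D³N_a) = (76.7×10³)(0.93⁴)/(8·9.7³·12) = 0.65485 N/mm
k_B = Gd⁴/(8D³N_a) = (80.2×10³)(3.8⁴)/(8·45.0³·13) = 1.7646 N/mm
Parallel: k_eq = 0.65485 + 1.7646 = 2.4194 N/mm

2.42 N/mm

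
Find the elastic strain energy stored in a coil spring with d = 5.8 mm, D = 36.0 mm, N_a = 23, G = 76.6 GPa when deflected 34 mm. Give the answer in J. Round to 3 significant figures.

k = Gd⁴/(8D³N_a) = (76.6×10³)(5.8⁴)/(8·36.0³·23) = 10.098 N/mm
U = ½kδ² = 0.5 × 10.098 × 34² = 5836.4 N·mm = 5.8364 J

5.84 J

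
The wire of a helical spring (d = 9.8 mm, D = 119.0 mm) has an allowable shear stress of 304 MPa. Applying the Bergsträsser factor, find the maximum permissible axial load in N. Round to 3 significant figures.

C = D/d = 119.0/9.8 = 12.1429
K_B = (4C+2)/(4C−3) = 50.571/45.571 = 1.1097
τ_max = K·8FD/(πd³) → F_max = τ_allow·πd³/(8DK)
F_max = 304·π·9.8³/(8·119.0·1.1097) = 8.9888e+05/1056.5 = 850.85 N

851 N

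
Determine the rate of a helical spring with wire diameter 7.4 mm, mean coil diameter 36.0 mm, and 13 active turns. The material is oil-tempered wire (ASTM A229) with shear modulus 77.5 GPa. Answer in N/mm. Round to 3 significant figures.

k = Gd⁴/(8D³N_a) = (77.5×10³ × 7.4⁴) / (8 × 36.0³ × 13)
  = 2.32396e+08 / 4.85222e+06 = 47.895 N/mm

47.9 N/mm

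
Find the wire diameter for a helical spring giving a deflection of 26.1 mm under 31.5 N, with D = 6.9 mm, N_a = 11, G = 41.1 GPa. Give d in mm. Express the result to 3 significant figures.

0.960 mm

Required rate k = F/δ = 31.5/26.1 = 1.2069 N/mm
d = (8D³N_a·k / G)^(1/4) = (8·6.9³·11·1.2069 / (41.1×10³))^0.25
  = (0.8489)^0.25 = 0.9599 mm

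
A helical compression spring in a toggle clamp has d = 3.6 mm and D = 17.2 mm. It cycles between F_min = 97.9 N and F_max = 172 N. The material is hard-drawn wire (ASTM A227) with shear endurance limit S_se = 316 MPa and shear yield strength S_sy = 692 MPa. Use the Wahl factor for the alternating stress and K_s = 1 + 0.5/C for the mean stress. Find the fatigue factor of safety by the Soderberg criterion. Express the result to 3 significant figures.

2.87

C = D/d = 17.2/3.6 = 4.7778; K_W = (4C−1)/(4C−4)+0.615/C = 1.3273; K_s = 1+0.5/C = 1.1047
F_a = (F_max−F_min)/2 = 37.05 N; F_m = (F_max+F_min)/2 = 134.95 N
τ_a = K_W·8F_aD/(πd³) = 1.3273 × 34.782 = 46.164 MPa
τ_m = K_s·8F_mD/(πd³) = 1.1047 × 126.69 = 139.95 MPa
Soderberg: 1/n_f = τ_a/S_se + τ_m/S_sy = 46.164/316 + 139.95/692 = 0.14609 + 0.20223 = 0.34832
n_f = 1/0.34832 = 2.871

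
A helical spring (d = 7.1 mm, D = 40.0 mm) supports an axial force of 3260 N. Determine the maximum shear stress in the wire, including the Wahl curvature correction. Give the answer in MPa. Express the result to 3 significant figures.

Spring index C = D/d = 40.0/7.1 = 5.6338
K_W = (4C−1)/(4C−4) + 0.615/C = 21.535/18.535 + 0.1092 = 1.2710
τ₀ = 8FD/(πd³) = 8·3260·40.0/(π·7.1³) = 1.0432e+06/1124.4 = 927.77 MPa
τ_max = K·τ₀ = 1.2710 × 927.77 = 1179.2 MPa

1180 MPa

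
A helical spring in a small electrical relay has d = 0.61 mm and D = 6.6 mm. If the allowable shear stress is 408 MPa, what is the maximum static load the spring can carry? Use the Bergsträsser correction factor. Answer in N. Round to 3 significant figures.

C = D/d = 6.6/0.61 = 10.8197
K_B = (4C+2)/(4C−3) = 45.279/40.279 = 1.1241
τ_max = K·8FD/(πd³) → F_max = τ_allow·πd³/(8DK)
F_max = 408·π·0.61³/(8·6.6·1.1241) = 290.94/59.354 = 4.9017 N

4.90 N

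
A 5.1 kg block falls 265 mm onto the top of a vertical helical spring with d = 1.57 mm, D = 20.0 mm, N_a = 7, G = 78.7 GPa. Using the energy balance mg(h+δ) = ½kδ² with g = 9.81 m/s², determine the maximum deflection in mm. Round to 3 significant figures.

k = Gd⁴/(8D³N_a) = (78.7×10³)(1.57⁴)/(8·20.0³·7) = 1.0673 N/mm
W = mg = 5.1 × 9.81 = 50.031 N
½kδ² − Wδ − Wh = 0 → δ = (W + √(W² + 2kWh))/k
δ = (50.031 + √(2503.1 + 28301.6))/1.0673 = (50.031 + 175.51)/1.0673 = 211.32 mm

211 mm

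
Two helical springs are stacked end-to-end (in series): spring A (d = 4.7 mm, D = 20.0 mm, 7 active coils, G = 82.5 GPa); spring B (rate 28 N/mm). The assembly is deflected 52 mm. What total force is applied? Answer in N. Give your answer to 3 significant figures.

k_A = Gd⁴/(8D³N_a) = (82.5×10³)(4.7⁴)/(8·20.0³·7) = 89.86 N/mm
Series: 1/k_eq = 1/89.86 + 1/28 = 0.046843; k_eq = 21.348 N/mm
F = k_eq·δ = 21.348·52 = 1110.1 N

1110 N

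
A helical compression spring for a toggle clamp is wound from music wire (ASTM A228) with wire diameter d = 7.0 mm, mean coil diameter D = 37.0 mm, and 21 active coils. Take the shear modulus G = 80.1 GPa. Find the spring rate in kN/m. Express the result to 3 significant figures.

22.6 kN/m

k = Gd⁴/(8D³N_a) = (80.1×10³ × 7.0⁴) / (8 × 37.0³ × 21)
  = 1.9232e+08 / 8.5097e+06 = 22.6 N/mm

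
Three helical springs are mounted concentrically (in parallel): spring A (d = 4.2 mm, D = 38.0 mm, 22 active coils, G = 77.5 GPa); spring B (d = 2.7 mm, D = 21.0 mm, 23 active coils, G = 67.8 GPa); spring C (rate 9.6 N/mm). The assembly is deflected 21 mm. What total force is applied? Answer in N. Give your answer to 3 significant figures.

298 N

k_A = Gd⁴/(8D³N_a) = (77.5×10³)(4.2⁴)/(8·38.0³·22) = 2.4971 N/mm
k_B = Gd⁴/(8D³N_a) = (67.8×10³)(2.7⁴)/(8·21.0³·23) = 2.1145 N/mm
Parallel: k_eq = 2.4971 + 2.1145 + 9.6 = 14.212 N/mm
F = k_eq·δ = 14.212·21 = 298.44 N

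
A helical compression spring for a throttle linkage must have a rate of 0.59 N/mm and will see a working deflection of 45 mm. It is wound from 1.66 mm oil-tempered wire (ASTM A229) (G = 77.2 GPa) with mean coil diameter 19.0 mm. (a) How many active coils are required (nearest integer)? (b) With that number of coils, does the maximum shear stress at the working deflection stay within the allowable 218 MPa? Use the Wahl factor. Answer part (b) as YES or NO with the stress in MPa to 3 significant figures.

N_a = Gd⁴/(8D³k) = (77.2×10³)(1.66⁴)/(8·19.0³·0.59) = 18.11 → N_a = 18
Actual rate k = Gd⁴/(8D³·18) = 0.59351 N/mm
Working load F = kδ = 0.59351·45 = 26.708 N
C = 19.0/1.66 = 11.4458; K_W = (4C−1)/(4C−4)+0.615/C = 1.1255
τ_max = K_W·8FD/(πd³) = 1.1255·282.49 = 317.96 MPa
τ_max > 218 MPa → exceeds allowable

(a) 18 coils; (b) NO, τ_max = 318 MPa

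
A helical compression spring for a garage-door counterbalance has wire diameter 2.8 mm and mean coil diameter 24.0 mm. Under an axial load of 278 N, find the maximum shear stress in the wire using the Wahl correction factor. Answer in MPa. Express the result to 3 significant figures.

906 MPa

Spring index C = D/d = 24.0/2.8 = 8.5714
K_W = (4C−1)/(4C−4) + 0.615/C = 33.286/30.286 + 0.0717 = 1.1708
τ₀ = 8FD/(πd³) = 8·278·24.0/(π·2.8³) = 53376/68.964 = 773.97 MPa
τ_max = K·τ₀ = 1.1708 × 773.97 = 906.16 MPa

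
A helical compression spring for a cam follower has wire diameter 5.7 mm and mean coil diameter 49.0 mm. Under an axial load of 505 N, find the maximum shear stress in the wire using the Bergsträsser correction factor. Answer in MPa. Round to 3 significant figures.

394 MPa

Spring index C = D/d = 49.0/5.7 = 8.5965
K_B = (4C+2)/(4C−3) = 36.386/31.386 = 1.1593
τ₀ = 8FD/(πd³) = 8·505·49.0/(π·5.7³) = 197960/581.8 = 340.25 MPa
τ_max = K·τ₀ = 1.1593 × 340.25 = 394.46 MPa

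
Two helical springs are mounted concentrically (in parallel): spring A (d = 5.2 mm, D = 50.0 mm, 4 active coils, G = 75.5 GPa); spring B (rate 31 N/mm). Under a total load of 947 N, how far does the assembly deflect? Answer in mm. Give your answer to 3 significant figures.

21.1 mm

k_A = Gd⁴/(8D³N_a) = (75.5×10³)(5.2⁴)/(8·50.0³·4) = 13.801 N/mm
Parallel: k_eq = 13.801 + 31 = 44.801 N/mm
δ = F/k_eq = 947/44.801 = 21.138 mm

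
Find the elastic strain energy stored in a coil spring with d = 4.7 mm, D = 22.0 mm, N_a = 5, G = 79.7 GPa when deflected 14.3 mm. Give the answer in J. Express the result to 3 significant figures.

k = Gd⁴/(8D³N_a) = (79.7×10³)(4.7⁴)/(8·22.0³·5) = 91.311 N/mm
U = ½kδ² = 0.5 × 91.311 × 14.3² = 9336.1 N·mm = 9.3361 J

9.34 J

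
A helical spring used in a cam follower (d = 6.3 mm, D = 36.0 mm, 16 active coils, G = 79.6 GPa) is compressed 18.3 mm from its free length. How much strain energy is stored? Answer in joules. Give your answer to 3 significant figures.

3.52 J

k = Gd⁴/(8D³N_a) = (79.6×10³)(6.3⁴)/(8·36.0³·16) = 20.997 N/mm
U = ½kδ² = 0.5 × 20.997 × 18.3² = 3515.8 N·mm = 3.5158 J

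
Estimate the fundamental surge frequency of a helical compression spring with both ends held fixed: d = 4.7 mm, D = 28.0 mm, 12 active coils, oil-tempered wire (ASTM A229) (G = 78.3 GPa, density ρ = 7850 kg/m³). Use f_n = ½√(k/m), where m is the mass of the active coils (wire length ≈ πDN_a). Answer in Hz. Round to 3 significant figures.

k = Gd⁴/(8D³N_a) = (78.3×10³)(4.7⁴)/(8·28.0³·12) = 18.13 N/mm = 18130 N/m
Wire length L = πDN_a = π·28.0·12 = 1055.6 mm
m = ρ·(πd²/4)·L = 7850 × 17.349×10⁻⁶ m² × 1.0556 m = 0.14376 kg
f_n = ½√(k/m) = 0.5·√(18130/0.14376) = 0.5·√(1.2611e+05) = 177.56 Hz

178 Hz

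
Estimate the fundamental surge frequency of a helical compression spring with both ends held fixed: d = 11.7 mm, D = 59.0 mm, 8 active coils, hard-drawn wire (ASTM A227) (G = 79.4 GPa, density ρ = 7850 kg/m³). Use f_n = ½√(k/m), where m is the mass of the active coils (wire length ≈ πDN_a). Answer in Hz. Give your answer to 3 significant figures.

k = Gd⁴/(8D³N_a) = (79.4×10³)(11.7⁴)/(8·59.0³·8) = 113.2 N/mm = 1.132e+05 N/m
Wire length L = πDN_a = π·59.0·8 = 1482.8 mm
m = ρ·(πd²/4)·L = 7850 × 107.51×10⁻⁶ m² × 1.4828 m = 1.2515 kg
f_n = ½√(k/m) = 0.5·√(1.132e+05/1.2515) = 0.5·√(90449) = 150.37 Hz

150 Hz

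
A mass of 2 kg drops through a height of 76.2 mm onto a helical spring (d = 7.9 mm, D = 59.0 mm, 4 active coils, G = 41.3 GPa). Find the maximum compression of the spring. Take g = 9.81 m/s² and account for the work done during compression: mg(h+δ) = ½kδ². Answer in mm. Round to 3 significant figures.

k = Gd⁴/(8D³N_a) = (41.3×10³)(7.9⁴)/(8·59.0³·4) = 24.477 N/mm
W = mg = 2 × 9.81 = 19.62 N
½kδ² − Wδ − Wh = 0 → δ = (W + √(W² + 2kWh))/k
δ = (19.62 + √(384.94 + 73187.4))/24.477 = (19.62 + 271.24)/24.477 = 11.883 mm

11.9 mm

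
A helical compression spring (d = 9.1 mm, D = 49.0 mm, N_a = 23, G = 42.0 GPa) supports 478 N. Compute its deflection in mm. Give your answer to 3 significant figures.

35.9 mm

k = Gd⁴/(8D³N_a) = (42.0×10³)(9.1⁴)/(8·49.0³·23) = 13.305 N/mm
δ = F/k = 478 / 13.305 = 35.927 mm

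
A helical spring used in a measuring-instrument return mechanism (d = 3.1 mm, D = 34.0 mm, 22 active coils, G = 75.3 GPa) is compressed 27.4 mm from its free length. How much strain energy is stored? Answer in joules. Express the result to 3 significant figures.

k = Gd⁴/(8D³N_a) = (75.3×10³)(3.1⁴)/(8·34.0³·22) = 1.0053 N/mm
U = ½kδ² = 0.5 × 1.0053 × 27.4² = 377.37 N·mm = 0.37737 J

0.377 J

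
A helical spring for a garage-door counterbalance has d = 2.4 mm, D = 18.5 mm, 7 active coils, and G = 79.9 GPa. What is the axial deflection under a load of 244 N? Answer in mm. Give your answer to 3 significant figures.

32.6 mm

k = Gd⁴/(8D³N_a) = (79.9×10³)(2.4⁴)/(8·18.5³·7) = 7.4763 N/mm
δ = F/k = 244 / 7.4763 = 32.636 mm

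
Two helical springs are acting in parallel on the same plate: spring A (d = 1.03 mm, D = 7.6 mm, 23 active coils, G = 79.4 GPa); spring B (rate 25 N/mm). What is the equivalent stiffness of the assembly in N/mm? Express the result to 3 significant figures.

k_A = Gd⁴/(8D³N_a) = (79.4×10³)(1.03⁴)/(8·7.6³·23) = 1.1064 N/mm
Parallel: k_eq = 1.1064 + 25 = 26.106 N/mm

26.1 N/mm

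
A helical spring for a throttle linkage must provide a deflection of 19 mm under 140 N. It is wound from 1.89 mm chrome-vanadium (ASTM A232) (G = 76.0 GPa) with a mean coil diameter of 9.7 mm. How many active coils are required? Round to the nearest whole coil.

Required rate k = F/δ = 140/19 = 7.3684 N/mm
N_a = Gd⁴/(8D³k) = (76.0×10³ × 1.89⁴)/(8 × 9.7³ × 7.3684)
    = 969752 / 53799.7 = 18.03 → 18 coils

18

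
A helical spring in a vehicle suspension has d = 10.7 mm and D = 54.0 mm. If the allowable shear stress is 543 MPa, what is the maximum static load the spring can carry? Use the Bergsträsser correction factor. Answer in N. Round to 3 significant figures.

3750 N

C = D/d = 54.0/10.7 = 5.0467
K_B = (4C+2)/(4C−3) = 22.187/17.187 = 1.2909
τ_max = K·8FD/(πd³) → F_max = τ_allow·πd³/(8DK)
F_max = 543·π·10.7³/(8·54.0·1.2909) = 2.0898e+06/557.68 = 3747.3 N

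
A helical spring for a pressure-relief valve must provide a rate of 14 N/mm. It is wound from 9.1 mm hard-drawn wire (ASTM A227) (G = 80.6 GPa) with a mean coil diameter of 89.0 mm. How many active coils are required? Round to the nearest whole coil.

N_a = Gd⁴/(8D³k) = (80.6×10³ × 9.1⁴)/(8 × 89.0³ × 14)
    = 5.52714e+08 / 7.89565e+07 = 7 → 7 coils

7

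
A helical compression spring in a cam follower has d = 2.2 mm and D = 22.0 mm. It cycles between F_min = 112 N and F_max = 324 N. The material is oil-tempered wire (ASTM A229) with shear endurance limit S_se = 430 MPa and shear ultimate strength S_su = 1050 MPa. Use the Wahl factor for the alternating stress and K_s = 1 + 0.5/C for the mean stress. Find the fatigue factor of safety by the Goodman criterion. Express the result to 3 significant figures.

C = D/d = 22.0/2.2 = 10.0000; K_W = (4C−1)/(4C−4)+0.615/C = 1.1448; K_s = 1+0.5/C = 1.0500
F_a = (F_max−F_min)/2 = 106 N; F_m = (F_max+F_min)/2 = 218 N
τ_a = K_W·8F_aD/(πd³) = 1.1448 × 557.7 = 638.47 MPa
τ_m = K_s·8F_mD/(πd³) = 1.0500 × 1147 = 1204.3 MPa
Goodman: 1/n_f = τ_a/S_se + τ_m/S_su = 638.47/430 + 1204.3/1050 = 1.48482 + 1.14697 = 2.6318
n_f = 1/2.6318 = 0.38

0.380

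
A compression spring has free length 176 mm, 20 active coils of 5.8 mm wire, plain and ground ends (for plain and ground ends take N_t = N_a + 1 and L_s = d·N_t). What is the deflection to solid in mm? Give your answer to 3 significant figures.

N_t = 21; L_s = 5.8·21 = 121.8 mm
δ_solid = L₀ − L_s = 176 − 121.8 = 54.2 mm

54.2 mm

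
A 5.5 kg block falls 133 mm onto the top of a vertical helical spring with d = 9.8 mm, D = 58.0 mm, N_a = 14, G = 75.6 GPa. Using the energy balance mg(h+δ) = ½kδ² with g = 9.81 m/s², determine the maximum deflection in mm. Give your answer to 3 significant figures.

k = Gd⁴/(8D³N_a) = (75.6×10³)(9.8⁴)/(8·58.0³·14) = 31.91 N/mm
W = mg = 5.5 × 9.81 = 53.955 N
½kδ² − Wδ − Wh = 0 → δ = (W + √(W² + 2kWh))/k
δ = (53.955 + √(2911.1 + 457970))/31.91 = (53.955 + 678.88)/31.91 = 22.966 mm

23.0 mm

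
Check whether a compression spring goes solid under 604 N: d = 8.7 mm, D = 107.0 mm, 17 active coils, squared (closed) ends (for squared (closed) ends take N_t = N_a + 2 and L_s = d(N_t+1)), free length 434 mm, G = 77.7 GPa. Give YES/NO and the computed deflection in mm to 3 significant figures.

k = Gd⁴/(8D³N_a) = (77.7×10³)(8.7⁴)/(8·107.0³·17) = 2.6718 N/mm
N_t = 19; L_s = 8.7·20 = 174 mm; δ_solid = L₀ − L_s = 434 − 174 = 260 mm
δ = F/k = 604/2.6718 = 226.06 mm
δ < δ_solid → spring does not go solid

NO, δ = 226 mm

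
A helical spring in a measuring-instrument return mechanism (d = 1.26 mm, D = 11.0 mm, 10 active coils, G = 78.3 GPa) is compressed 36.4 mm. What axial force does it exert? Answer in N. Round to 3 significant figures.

67.5 N

k = Gd⁴/(8D³N_a) = (78.3×10³)(1.26⁴)/(8·11.0³·10) = 1.8534 N/mm
F = k·δ = 1.8534 × 36.4 = 67.465 N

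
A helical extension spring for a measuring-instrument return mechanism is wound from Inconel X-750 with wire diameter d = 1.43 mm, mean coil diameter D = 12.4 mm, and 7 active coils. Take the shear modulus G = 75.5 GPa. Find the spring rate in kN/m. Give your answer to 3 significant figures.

k = Gd⁴/(8D³N_a) = (75.5×10³ × 1.43⁴) / (8 × 12.4³ × 7)
  = 315712 / 106771 = 2.9569 N/mm

2.96 kN/m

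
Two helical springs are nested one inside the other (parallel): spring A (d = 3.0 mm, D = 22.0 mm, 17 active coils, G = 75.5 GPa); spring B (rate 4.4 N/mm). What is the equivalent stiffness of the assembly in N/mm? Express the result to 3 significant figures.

8.62 N/mm

k_A = Gd⁴/(8D³N_a) = (75.5×10³)(3.0⁴)/(8·22.0³·17) = 4.223 N/mm
Parallel: k_eq = 4.223 + 4.4 = 8.623 N/mm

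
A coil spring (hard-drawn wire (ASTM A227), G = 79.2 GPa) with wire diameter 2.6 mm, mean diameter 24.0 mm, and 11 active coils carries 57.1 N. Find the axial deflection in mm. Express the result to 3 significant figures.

19.2 mm

k = Gd⁴/(8D³N_a) = (79.2×10³)(2.6⁴)/(8·24.0³·11) = 2.9751 N/mm
δ = F/k = 57.1 / 2.9751 = 19.193 mm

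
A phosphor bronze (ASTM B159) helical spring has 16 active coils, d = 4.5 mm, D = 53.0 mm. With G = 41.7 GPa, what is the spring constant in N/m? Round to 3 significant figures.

897 N/m

k = Gd⁴/(8D³N_a) = (41.7×10³ × 4.5⁴) / (8 × 53.0³ × 16)
  = 1.70996e+07 / 1.90563e+07 = 0.89732 N/mm = 897.32 N/m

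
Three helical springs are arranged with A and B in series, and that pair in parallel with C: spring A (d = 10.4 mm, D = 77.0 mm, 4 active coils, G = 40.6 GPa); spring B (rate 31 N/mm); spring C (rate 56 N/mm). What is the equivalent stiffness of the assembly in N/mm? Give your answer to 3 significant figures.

71.9 N/mm

k_A = Gd⁴/(8D³N_a) = (40.6×10³)(10.4⁴)/(8·77.0³·4) = 32.512 N/mm
Springs A,B series: k_AB = 1/(1/32.512+1/31) = 15.869 N/mm; parallel with C: k_eq = 15.869+56 = 71.869 N/mm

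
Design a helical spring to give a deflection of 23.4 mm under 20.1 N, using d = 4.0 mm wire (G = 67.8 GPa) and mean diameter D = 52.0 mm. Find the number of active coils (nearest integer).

Required rate k = F/δ = 20.1/23.4 = 0.85897 N/mm
N_a = Gd⁴/(8D³k) = (67.8×10³ × 4.0⁴)/(8 × 52.0³ × 0.85897)
    = 1.73568e+07 / 966229 = 17.96 → 18 coils

18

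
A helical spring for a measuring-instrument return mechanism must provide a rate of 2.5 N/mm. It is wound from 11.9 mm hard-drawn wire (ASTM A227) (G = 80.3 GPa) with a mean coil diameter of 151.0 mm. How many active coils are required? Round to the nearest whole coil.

23

N_a = Gd⁴/(8D³k) = (80.3×10³ × 11.9⁴)/(8 × 151.0³ × 2.5)
    = 1.61029e+09 / 6.8859e+07 = 23.39 → 23 coils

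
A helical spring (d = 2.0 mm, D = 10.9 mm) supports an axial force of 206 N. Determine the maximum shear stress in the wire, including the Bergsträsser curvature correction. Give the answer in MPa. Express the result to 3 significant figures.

905 MPa

Spring index C = D/d = 10.9/2.0 = 5.4500
K_B = (4C+2)/(4C−3) = 23.800/18.800 = 1.2660
τ₀ = 8FD/(πd³) = 8·206·10.9/(π·2.0³) = 17963.2/25.133 = 714.73 MPa
τ_max = K·τ₀ = 1.2660 × 714.73 = 904.82 MPa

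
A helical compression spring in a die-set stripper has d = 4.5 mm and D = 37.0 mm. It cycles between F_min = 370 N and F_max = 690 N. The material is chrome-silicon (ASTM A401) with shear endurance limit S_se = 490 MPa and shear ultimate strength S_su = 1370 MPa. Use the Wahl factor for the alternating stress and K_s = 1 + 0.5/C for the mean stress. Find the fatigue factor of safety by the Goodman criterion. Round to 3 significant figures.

1.22

C = D/d = 37.0/4.5 = 8.2222; K_W = (4C−1)/(4C−4)+0.615/C = 1.1786; K_s = 1+0.5/C = 1.0608
F_a = (F_max−F_min)/2 = 160 N; F_m = (F_max+F_min)/2 = 530 N
τ_a = K_W·8F_aD/(πd³) = 1.1786 × 165.43 = 194.99 MPa
τ_m = K_s·8F_mD/(πd³) = 1.0608 × 548 = 581.32 MPa
Goodman: 1/n_f = τ_a/S_se + τ_m/S_su = 194.99/490 + 581.32/1370 = 0.39793 + 0.42432 = 0.82226
n_f = 1/0.82226 = 1.216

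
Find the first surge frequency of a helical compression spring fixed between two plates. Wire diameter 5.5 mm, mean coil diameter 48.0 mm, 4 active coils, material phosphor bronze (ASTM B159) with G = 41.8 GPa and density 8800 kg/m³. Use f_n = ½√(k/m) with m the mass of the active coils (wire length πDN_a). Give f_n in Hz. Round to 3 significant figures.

k = Gd⁴/(8D³N_a) = (41.8×10³)(5.5⁴)/(8·48.0³·4) = 10.808 N/mm = 10808 N/m
Wire length L = πDN_a = π·48.0·4 = 603.19 mm
m = ρ·(πd²/4)·L = 8800 × 23.758×10⁻⁶ m² × 0.60319 m = 0.12611 kg
f_n = ½√(k/m) = 0.5·√(10808/0.12611) = 0.5·√(85705) = 146.38 Hz

146 Hz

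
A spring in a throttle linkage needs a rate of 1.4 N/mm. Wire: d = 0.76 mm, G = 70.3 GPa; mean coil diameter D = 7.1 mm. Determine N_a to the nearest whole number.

N_a = Gd⁴/(8D³k) = (70.3×10³ × 0.76⁴)/(8 × 7.1³ × 1.4)
    = 23453.6 / 4008.6 = 5.851 → 6 coils

6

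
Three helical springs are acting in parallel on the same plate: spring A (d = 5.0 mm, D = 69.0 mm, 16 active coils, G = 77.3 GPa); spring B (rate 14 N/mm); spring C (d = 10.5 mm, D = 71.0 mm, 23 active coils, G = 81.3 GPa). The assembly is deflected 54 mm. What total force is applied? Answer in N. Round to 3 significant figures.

1630 N

k_A = Gd⁴/(8D³N_a) = (77.3×10³)(5.0⁴)/(8·69.0³·16) = 1.149 N/mm
k_C = Gd⁴/(8D³N_a) = (81.3×10³)(10.5⁴)/(8·71.0³·23) = 15.006 N/mm
Parallel: k_eq = 1.149 + 14 + 15.006 = 30.155 N/mm
F = k_eq·δ = 30.155·54 = 1628.3 N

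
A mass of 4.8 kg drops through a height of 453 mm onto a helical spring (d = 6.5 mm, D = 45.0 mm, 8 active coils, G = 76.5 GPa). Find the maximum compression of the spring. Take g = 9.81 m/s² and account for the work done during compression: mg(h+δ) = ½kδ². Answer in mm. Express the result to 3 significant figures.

44.7 mm

k = Gd⁴/(8D³N_a) = (76.5×10³)(6.5⁴)/(8·45.0³·8) = 23.415 N/mm
W = mg = 4.8 × 9.81 = 47.088 N
½kδ² − Wδ − Wh = 0 → δ = (W + √(W² + 2kWh))/k
δ = (47.088 + √(2217.3 + 998932))/23.415 = (47.088 + 1000.6)/23.415 = 44.743 mm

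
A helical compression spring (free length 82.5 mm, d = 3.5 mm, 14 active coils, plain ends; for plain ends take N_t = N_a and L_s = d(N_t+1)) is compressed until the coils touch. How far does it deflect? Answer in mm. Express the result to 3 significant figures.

N_t = 14; L_s = 3.5·15 = 52.5 mm
δ_solid = L₀ − L_s = 82.5 − 52.5 = 30 mm

30.0 mm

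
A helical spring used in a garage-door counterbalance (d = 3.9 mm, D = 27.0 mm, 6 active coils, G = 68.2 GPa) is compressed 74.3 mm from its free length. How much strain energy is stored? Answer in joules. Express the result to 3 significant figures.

46.1 J

k = Gd⁴/(8D³N_a) = (68.2×10³)(3.9⁴)/(8·27.0³·6) = 16.7 N/mm
U = ½kδ² = 0.5 × 16.7 × 74.3² = 46095 N·mm = 46.095 J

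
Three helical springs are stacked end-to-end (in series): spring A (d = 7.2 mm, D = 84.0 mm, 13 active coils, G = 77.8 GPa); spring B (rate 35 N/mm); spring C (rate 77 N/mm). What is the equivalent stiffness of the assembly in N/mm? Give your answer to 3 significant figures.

2.97 N/mm

k_A = Gd⁴/(8D³N_a) = (77.8×10³)(7.2⁴)/(8·84.0³·13) = 3.3919 N/mm
Series: 1/k_eq = 1/3.3919 + 1/35 + 1/77 = 0.33638; k_eq = 2.9728 N/mm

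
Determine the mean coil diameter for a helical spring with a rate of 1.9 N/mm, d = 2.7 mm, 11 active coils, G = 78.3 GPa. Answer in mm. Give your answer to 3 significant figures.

29.2 mm

D = (Gd⁴/(8N_a·k))^(1/3) = (78.3×10³·2.7⁴/(8·11·1.9))^(1/3)
  = (24887.5)^(1/3) = 29.1962 mm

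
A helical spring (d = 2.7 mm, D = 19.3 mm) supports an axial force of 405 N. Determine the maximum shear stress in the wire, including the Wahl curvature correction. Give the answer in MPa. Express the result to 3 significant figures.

1220 MPa

Spring index C = D/d = 19.3/2.7 = 7.1481
K_W = (4C−1)/(4C−4) + 0.615/C = 27.593/24.593 + 0.0860 = 1.2080
τ₀ = 8FD/(πd³) = 8·405·19.3/(π·2.7³) = 62532/61.836 = 1011.3 MPa
τ_max = K·τ₀ = 1.2080 × 1011.3 = 1221.6 MPa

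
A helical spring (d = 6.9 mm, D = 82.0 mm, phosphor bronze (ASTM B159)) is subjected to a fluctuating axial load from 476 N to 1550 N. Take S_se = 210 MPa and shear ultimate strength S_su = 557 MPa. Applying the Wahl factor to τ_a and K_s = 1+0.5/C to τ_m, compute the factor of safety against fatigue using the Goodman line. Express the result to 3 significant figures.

C = D/d = 82.0/6.9 = 11.8841; K_W = (4C−1)/(4C−4)+0.615/C = 1.1207; K_s = 1+0.5/C = 1.0421
F_a = (F_max−F_min)/2 = 537 N; F_m = (F_max+F_min)/2 = 1013 N
τ_a = K_W·8F_aD/(πd³) = 1.1207 × 341.34 = 382.52 MPa
τ_m = K_s·8F_mD/(πd³) = 1.0421 × 643.9 = 670.99 MPa
Goodman: 1/n_f = τ_a/S_se + τ_m/S_su = 382.52/210 + 670.99/557 = 1.82152 + 1.20465 = 3.0262
n_f = 1/3.0262 = 0.3305

0.330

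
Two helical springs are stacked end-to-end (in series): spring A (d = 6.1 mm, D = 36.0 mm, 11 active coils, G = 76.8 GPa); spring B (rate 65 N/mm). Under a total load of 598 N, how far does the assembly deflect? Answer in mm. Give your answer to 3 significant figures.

k_A = Gd⁴/(8D³N_a) = (76.8×10³)(6.1⁴)/(8·36.0³·11) = 25.899 N/mm
Series: 1/k_eq = 1/25.899 + 1/65 = 0.053995; k_eq = 18.52 N/mm
δ = F/k_eq = 598/18.52 = 32.289 mm

32.3 mm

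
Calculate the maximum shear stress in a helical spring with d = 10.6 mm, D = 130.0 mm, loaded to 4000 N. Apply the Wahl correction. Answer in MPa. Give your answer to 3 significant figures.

1240 MPa

Spring index C = D/d = 130.0/10.6 = 12.2642
K_W = (4C−1)/(4C−4) + 0.615/C = 48.057/45.057 + 0.0501 = 1.1167
τ₀ = 8FD/(πd³) = 8·4000·130.0/(π·10.6³) = 4.16e+06/3741.7 = 1111.8 MPa
τ_max = K·τ₀ = 1.1167 × 1111.8 = 1241.6 MPa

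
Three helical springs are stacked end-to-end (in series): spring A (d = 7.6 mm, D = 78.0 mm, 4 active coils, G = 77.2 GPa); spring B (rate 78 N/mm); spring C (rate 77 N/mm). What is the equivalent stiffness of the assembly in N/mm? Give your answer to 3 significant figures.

11.8 N/mm

k_A = Gd⁴/(8D³N_a) = (77.2×10³)(7.6⁴)/(8·78.0³·4) = 16.96 N/mm
Series: 1/k_eq = 1/16.96 + 1/78 + 1/77 = 0.084768; k_eq = 11.797 N/mm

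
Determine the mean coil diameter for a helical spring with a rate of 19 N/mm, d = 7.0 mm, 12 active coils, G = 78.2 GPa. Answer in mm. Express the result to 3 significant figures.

D = (Gd⁴/(8N_a·k))^(1/3) = (78.2×10³·7.0⁴/(8·12·19))^(1/3)
  = (102938)^(1/3) = 46.8660 mm

46.9 mm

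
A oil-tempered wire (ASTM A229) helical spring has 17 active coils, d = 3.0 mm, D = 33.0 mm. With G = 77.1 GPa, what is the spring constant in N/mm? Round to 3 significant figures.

k = Gd⁴/(8D³N_a) = (77.1×10³ × 3.0⁴) / (8 × 33.0³ × 17)
  = 6.2451e+06 / 4.88743e+06 = 1.2778 N/mm

1.28 N/mm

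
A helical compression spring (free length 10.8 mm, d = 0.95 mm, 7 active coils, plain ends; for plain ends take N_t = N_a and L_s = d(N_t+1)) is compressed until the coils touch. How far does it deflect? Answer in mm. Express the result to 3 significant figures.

N_t = 7; L_s = 0.95·8 = 7.6 mm
δ_solid = L₀ − L_s = 10.8 − 7.6 = 3.2 mm

3.20 mm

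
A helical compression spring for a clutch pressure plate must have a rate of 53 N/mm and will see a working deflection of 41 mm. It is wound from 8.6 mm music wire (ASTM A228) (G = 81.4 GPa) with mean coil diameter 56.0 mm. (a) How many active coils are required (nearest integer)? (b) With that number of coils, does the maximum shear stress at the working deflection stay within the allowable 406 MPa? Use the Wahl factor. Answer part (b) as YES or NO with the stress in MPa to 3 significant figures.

(a) 6 coils; (b) NO, τ_max = 597 MPa

N_a = Gd⁴/(8D³k) = (81.4×10³)(8.6⁴)/(8·56.0³·53) = 5.98 → N_a = 6
Actual rate k = Gd⁴/(8D³·6) = 52.822 N/mm
Working load F = kδ = 52.822·41 = 2165.7 N
C = 56.0/8.6 = 6.5116; K_W = (4C−1)/(4C−4)+0.615/C = 1.2305
τ_max = K_W·8FD/(πd³) = 1.2305·485.55 = 597.47 MPa
τ_max > 406 MPa → exceeds allowable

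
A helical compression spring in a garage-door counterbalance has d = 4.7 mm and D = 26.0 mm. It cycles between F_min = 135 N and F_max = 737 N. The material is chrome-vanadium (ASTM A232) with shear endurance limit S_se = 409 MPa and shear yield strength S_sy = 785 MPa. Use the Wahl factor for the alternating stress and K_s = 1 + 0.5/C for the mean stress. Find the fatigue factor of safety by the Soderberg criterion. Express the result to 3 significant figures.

C = D/d = 26.0/4.7 = 5.5319; K_W = (4C−1)/(4C−4)+0.615/C = 1.2767; K_s = 1+0.5/C = 1.0904
F_a = (F_max−F_min)/2 = 301 N; F_m = (F_max+F_min)/2 = 436 N
τ_a = K_W·8F_aD/(πd³) = 1.2767 × 191.95 = 245.06 MPa
τ_m = K_s·8F_mD/(πd³) = 1.0904 × 278.04 = 303.17 MPa
Soderberg: 1/n_f = τ_a/S_se + τ_m/S_sy = 245.06/409 + 303.17/785 = 0.59916 + 0.38620 = 0.98536
n_f = 1/0.98536 = 1.015

1.01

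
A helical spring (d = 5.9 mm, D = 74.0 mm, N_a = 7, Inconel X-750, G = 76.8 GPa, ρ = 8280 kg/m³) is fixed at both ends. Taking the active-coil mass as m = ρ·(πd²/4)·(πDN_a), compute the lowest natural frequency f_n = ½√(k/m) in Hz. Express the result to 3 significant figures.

k = Gd⁴/(8D³N_a) = (76.8×10³)(5.9⁴)/(8·74.0³·7) = 4.101 N/mm = 4101 N/m
Wire length L = πDN_a = π·74.0·7 = 1627.3 mm
m = ρ·(πd²/4)·L = 8280 × 27.34×10⁻⁶ m² × 1.6273 m = 0.36839 kg
f_n = ½√(k/m) = 0.5·√(4101/0.36839) = 0.5·√(11132) = 52.755 Hz

52.8 Hz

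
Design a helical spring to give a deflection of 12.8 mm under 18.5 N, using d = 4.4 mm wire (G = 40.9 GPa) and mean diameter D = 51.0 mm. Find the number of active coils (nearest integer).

10

Required rate k = F/δ = 18.5/12.8 = 1.4453 N/mm
N_a = Gd⁴/(8D³k) = (40.9×10³ × 4.4⁴)/(8 × 51.0³ × 1.4453)
    = 1.53297e+07 / 1.53378e+06 = 9.995 → 10 coils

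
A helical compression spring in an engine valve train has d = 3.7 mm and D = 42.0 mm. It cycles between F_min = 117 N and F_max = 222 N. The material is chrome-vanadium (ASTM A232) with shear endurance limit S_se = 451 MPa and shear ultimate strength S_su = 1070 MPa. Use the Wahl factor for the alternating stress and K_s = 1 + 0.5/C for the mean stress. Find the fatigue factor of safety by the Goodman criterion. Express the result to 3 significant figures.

1.60

C = D/d = 42.0/3.7 = 11.3514; K_W = (4C−1)/(4C−4)+0.615/C = 1.1266; K_s = 1+0.5/C = 1.0440
F_a = (F_max−F_min)/2 = 52.5 N; F_m = (F_max+F_min)/2 = 169.5 N
τ_a = K_W·8F_aD/(πd³) = 1.1266 × 110.85 = 124.89 MPa
τ_m = K_s·8F_mD/(πd³) = 1.0440 × 357.89 = 373.66 MPa
Goodman: 1/n_f = τ_a/S_se + τ_m/S_su = 124.89/451 + 373.66/1070 = 0.27692 + 0.34921 = 0.62613
n_f = 1/0.62613 = 1.597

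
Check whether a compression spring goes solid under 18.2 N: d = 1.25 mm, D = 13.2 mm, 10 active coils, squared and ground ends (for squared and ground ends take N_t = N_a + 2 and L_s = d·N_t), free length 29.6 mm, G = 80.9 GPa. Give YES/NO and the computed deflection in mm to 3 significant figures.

k = Gd⁴/(8D³N_a) = (80.9×10³)(1.25⁴)/(8·13.2³·10) = 1.0734 N/mm
N_t = 12; L_s = 1.25·12 = 15 mm; δ_solid = L₀ − L_s = 29.6 − 15 = 14.6 mm
δ = F/k = 18.2/1.0734 = 16.955 mm
δ ≥ δ_solid → spring goes solid

YES, δ = 17.0 mm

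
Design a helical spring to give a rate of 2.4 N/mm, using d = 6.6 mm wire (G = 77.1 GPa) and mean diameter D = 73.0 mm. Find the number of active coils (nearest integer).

20

N_a = Gd⁴/(8D³k) = (77.1×10³ × 6.6⁴)/(8 × 73.0³ × 2.4)
    = 1.46295e+08 / 7.46913e+06 = 19.59 → 20 coils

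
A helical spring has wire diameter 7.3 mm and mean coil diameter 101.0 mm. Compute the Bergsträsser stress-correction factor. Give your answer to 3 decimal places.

C = D/d = 101.0/7.3 = 13.8356
K_B = (4C+2)/(4C−3) = 57.342/52.342 = 1.0955

1.096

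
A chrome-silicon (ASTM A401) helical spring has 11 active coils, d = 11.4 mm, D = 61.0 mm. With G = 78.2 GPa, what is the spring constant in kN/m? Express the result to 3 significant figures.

k = Gd⁴/(8D³N_a) = (78.2×10³ × 11.4⁴) / (8 × 61.0³ × 11)
  = 1.32077e+09 / 1.99743e+07 = 66.123 N/mm

66.1 kN/m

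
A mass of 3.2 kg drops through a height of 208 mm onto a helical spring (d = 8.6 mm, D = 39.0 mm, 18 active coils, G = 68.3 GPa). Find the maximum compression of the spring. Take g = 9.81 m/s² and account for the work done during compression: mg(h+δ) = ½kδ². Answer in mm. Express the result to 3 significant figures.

18.0 mm

k = Gd⁴/(8D³N_a) = (68.3×10³)(8.6⁴)/(8·39.0³·18) = 43.738 N/mm
W = mg = 3.2 × 9.81 = 31.392 N
½kδ² − Wδ − Wh = 0 → δ = (W + √(W² + 2kWh))/k
δ = (31.392 + √(985.46 + 571177))/43.738 = (31.392 + 756.41)/43.738 = 18.012 mm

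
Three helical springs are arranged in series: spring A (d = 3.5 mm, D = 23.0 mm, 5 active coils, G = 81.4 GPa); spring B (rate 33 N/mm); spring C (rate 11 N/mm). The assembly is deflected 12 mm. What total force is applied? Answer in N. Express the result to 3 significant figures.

k_A = Gd⁴/(8D³N_a) = (81.4×10³)(3.5⁴)/(8·23.0³·5) = 25.099 N/mm
Series: 1/k_eq = 1/25.099 + 1/33 + 1/11 = 0.16105; k_eq = 6.2091 N/mm
F = k_eq·δ = 6.2091·12 = 74.509 N

74.5 N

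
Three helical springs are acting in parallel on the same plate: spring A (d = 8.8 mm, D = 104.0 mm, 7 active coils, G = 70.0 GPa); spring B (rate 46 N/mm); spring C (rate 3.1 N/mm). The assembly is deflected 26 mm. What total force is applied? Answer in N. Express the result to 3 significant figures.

1450 N

k_A = Gd⁴/(8D³N_a) = (70.0×10³)(8.8⁴)/(8·104.0³·7) = 6.6641 N/mm
Parallel: k_eq = 6.6641 + 46 + 3.1 = 55.764 N/mm
F = k_eq·δ = 55.764·26 = 1449.9 N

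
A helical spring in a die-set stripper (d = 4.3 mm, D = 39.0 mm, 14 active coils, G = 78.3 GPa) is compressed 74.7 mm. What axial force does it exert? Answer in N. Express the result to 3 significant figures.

k = Gd⁴/(8D³N_a) = (78.3×10³)(4.3⁴)/(8·39.0³·14) = 4.0292 N/mm
F = k·δ = 4.0292 × 74.7 = 300.98 N

301 N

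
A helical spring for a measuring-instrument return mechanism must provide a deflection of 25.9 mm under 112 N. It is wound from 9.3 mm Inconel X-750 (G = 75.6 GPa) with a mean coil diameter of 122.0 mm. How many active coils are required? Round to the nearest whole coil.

Required rate k = F/δ = 112/25.9 = 4.3243 N/mm
N_a = Gd⁴/(8D³k) = (75.6×10³ × 9.3⁴)/(8 × 122.0³ × 4.3243)
    = 5.65527e+08 / 6.28185e+07 = 9.003 → 9 coils

9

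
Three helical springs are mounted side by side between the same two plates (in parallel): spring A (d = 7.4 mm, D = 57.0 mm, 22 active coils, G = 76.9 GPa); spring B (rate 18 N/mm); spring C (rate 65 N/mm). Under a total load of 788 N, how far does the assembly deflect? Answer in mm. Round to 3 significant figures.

8.75 mm

k_A = Gd⁴/(8D³N_a) = (76.9×10³)(7.4⁴)/(8·57.0³·22) = 7.0748 N/mm
Parallel: k_eq = 7.0748 + 18 + 65 = 90.075 N/mm
δ = F/k_eq = 788/90.075 = 8.7483 mm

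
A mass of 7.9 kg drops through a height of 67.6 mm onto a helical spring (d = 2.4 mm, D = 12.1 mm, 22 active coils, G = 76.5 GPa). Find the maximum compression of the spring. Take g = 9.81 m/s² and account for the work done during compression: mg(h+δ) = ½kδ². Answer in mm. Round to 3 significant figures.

46.6 mm

k = Gd⁴/(8D³N_a) = (76.5×10³)(2.4⁴)/(8·12.1³·22) = 8.1402 N/mm
W = mg = 7.9 × 9.81 = 77.499 N
½kδ² − Wδ − Wh = 0 → δ = (W + √(W² + 2kWh))/k
δ = (77.499 + √(6006.1 + 85292.4))/8.1402 = (77.499 + 302.16)/8.1402 = 46.639 mm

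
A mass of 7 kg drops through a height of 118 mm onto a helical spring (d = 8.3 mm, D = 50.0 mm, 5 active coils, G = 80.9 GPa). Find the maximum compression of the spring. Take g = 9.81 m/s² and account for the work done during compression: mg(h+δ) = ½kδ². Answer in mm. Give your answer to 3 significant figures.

15.4 mm

k = Gd⁴/(8D³N_a) = (80.9×10³)(8.3⁴)/(8·50.0³·5) = 76.788 N/mm
W = mg = 7 × 9.81 = 68.67 N
½kδ² − Wδ − Wh = 0 → δ = (W + √(W² + 2kWh))/k
δ = (68.67 + √(4715.6 + 1.24443e+06))/76.788 = (68.67 + 1117.7)/76.788 = 15.449 mm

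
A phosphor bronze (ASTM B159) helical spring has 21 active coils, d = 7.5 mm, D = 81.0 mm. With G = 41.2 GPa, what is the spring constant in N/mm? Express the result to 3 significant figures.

k = Gd⁴/(8D³N_a) = (41.2×10³ × 7.5⁴) / (8 × 81.0³ × 21)
  = 1.30359e+08 / 8.92821e+07 = 1.4601 N/mm

1.46 N/mm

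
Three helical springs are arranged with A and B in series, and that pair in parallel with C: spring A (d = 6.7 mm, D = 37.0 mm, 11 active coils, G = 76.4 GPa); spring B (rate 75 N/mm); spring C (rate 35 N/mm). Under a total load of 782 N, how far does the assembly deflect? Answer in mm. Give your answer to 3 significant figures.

k_A = Gd⁴/(8D³N_a) = (76.4×10³)(6.7⁴)/(8·37.0³·11) = 34.539 N/mm
Springs A,B series: k_AB = 1/(1/34.539+1/75) = 23.648 N/mm; parallel with C: k_eq = 23.648+35 = 58.648 N/mm
δ = F/k_eq = 782/58.648 = 13.334 mm

13.3 mm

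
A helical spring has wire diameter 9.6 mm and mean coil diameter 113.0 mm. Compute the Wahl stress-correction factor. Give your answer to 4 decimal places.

C = D/d = 113.0/9.6 = 11.7708
K_W = (4C−1)/(4C−4) + 0.615/C = 46.083/43.083 + 0.0522 = 1.1219

1.1219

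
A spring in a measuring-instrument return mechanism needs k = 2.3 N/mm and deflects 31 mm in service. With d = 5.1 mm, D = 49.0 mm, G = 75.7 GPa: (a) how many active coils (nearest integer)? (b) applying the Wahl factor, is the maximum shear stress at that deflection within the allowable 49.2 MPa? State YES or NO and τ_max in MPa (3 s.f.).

N_a = Gd⁴/(8D³k) = (75.7×10³)(5.1⁴)/(8·49.0³·2.3) = 23.66 → N_a = 24
Actual rate k = Gd⁴/(8D³·24) = 2.2672 N/mm
Working load F = kδ = 2.2672·31 = 70.283 N
C = 49.0/5.1 = 9.6078; K_W = (4C−1)/(4C−4)+0.615/C = 1.1511
τ_max = K_W·8FD/(πd³) = 1.1511·66.111 = 76.103 MPa
τ_max > 49.2 MPa → exceeds allowable

(a) 24 coils; (b) NO, τ_max = 76.1 MPa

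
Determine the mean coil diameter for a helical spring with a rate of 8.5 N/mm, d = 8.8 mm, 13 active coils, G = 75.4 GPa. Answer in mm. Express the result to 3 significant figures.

80.0 mm

D = (Gd⁴/(8N_a·k))^(1/3) = (75.4×10³·8.8⁴/(8·13·8.5))^(1/3)
  = (511505)^(1/3) = 79.9742 mm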